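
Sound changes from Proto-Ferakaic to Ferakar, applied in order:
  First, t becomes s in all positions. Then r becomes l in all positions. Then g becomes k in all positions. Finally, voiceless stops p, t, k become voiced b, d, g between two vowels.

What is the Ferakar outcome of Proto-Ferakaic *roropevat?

Ferakar: *roropevat
  roropevat → roropevas   [unconditioned shift]
  roropevas → lolopevas   [unconditioned shift]
  lolopevas (rule 3 does not apply)
  lolopevas → lolobevas   [intervocalic voicing]
  giving Ferakar lolobevas.

lolobevas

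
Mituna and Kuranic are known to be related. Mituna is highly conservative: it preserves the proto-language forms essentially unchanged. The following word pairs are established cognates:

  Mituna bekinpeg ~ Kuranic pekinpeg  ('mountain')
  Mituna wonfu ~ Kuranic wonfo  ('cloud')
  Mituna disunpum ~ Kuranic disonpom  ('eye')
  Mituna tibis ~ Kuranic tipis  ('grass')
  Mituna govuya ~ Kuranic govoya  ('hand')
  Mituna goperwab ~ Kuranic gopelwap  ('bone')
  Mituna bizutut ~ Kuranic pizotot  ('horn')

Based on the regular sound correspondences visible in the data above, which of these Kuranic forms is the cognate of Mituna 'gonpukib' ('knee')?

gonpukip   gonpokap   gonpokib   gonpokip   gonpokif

gonpokip

govuya ~ govoya, bizutut ~ pizotot — Mituna u corresponds to Kuranic o after a consonant, before a consonant other than r, m, n, p, b, f, v.
goperwab ~ gopelwap — Mituna b corresponds to Kuranic p word-finally.
Applying these to Mituna 'gonpukib':
  gonpukib → gonpokib   (u→o after a consonant, before a consonant other than r, m, n, p, b, f, v)
  gonpokib → gonpokip   (b→p word-finally)
So the Kuranic cognate is 'gonpokip'.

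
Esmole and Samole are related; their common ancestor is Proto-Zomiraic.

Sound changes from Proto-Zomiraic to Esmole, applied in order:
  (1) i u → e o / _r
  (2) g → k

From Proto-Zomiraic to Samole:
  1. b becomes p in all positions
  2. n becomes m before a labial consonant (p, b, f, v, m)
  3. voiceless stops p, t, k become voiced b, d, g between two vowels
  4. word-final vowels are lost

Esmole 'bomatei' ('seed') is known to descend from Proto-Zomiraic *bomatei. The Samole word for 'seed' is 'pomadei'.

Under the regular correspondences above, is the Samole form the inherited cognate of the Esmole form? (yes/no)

Derive the expected Samole reflex of *bomatei:
Samole: *bomatei > pomatei > pomadei > pomade  (by unconditioned shift, intervocalic voicing, apocope)
The regular Samole reflex would be 'pomade', but the attested form is 'pomadei'. The correspondence is irregular, so they are not cognates (the Samole form has a different source).

no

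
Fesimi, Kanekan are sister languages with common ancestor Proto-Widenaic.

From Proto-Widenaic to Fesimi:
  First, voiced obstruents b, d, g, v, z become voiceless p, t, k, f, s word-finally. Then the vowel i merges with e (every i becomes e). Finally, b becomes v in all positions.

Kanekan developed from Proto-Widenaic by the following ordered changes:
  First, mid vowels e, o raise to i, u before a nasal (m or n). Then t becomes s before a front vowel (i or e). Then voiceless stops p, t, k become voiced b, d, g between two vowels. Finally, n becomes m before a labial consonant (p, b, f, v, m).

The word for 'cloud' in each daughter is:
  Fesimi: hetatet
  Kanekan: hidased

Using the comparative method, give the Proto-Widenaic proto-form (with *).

*hitated

Position 5: Fesimi has t, Kanekan has s. Taking the neighbouring segments as reconstructed: Fesimi t can only go back to *t; Kanekan s could go back to *t or *s — the one source consistent with every daughter is *t.
Position 2: Fesimi has e, Kanekan has i. Taking the neighbouring segments as reconstructed: Fesimi e could go back to *e or *i; Kanekan i can only go back to *i — the one source consistent with every daughter is *i.
This points to *hitated. Verify forward in each daughter:
Fesimi: start from *hitated.
  rule 1 (final devoicing): hitated → hitatet
  rule 2 (vowel merger): hitatet → hetatet
  rule 3: no change — hetatet
  ⇒ Fesimi hetatet
Kanekan: start from *hitated.
  rule 1: no change — hitated
  rule 2 (palatalisation): hitated → hitased
  rule 3 (intervocalic voicing): hitased → hidased
  rule 4: no change — hidased
  ⇒ Kanekan hidased
Only *hitated yields all of Fesimi hetatet, Kanekan hidased.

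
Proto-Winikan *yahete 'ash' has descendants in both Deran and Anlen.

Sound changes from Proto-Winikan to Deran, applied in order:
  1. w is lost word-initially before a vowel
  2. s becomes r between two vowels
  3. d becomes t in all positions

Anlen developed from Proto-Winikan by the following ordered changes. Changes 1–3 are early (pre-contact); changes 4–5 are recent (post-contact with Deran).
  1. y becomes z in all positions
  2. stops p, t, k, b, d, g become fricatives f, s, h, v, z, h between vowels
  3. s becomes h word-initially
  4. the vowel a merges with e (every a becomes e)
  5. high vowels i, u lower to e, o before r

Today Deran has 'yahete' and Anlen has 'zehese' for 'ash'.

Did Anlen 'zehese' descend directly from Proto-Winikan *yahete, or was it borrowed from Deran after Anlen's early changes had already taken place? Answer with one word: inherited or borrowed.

If inherited, *yahete would pass through all of Anlen's changes:
Anlen: *yahete > zahete > zahese > zehese  (by unconditioned shift, intervocalic lenition, vowel merger)
If borrowed from Deran 'yahete' after the early changes, it would undergo only the recent ones:
  rule 4 (vowel merger): yahete → yehete
  rule 5 (pre-rhotic lowering): no change (yehete)
  ⇒ as a loan: yehete
Anlen 'zehese' matches the inherited outcome exactly, so it is an inherited cognate, not a loan.

inherited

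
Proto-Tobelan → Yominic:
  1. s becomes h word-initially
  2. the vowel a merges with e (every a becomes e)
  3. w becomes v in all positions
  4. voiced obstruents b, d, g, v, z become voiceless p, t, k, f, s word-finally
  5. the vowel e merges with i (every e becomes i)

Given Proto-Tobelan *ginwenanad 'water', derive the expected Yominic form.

Yominic: start from *ginwenanad.
  rule 1: no change — ginwenanad
  rule 2 (vowel merger): ginwenanad → ginwenened
  rule 3 (unconditioned shift): ginwenened → ginvenened
  rule 4 (final devoicing): ginvenened → ginvenenet
  rule 5 (vowel merger): ginvenenet → ginvininit
  ⇒ Yominic ginvininit

ginvininit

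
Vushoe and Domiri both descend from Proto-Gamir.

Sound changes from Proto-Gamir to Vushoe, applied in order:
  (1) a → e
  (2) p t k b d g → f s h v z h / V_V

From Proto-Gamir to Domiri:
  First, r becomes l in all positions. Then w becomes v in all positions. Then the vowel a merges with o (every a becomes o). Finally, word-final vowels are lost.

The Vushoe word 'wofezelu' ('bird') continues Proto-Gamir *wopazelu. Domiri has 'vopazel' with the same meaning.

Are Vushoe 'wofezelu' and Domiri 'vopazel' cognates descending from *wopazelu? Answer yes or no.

no

Derive the expected Domiri reflex of *wopazelu:
Domiri: *wopazelu
  wopazelu (rule 1 does not apply)
  wopazelu → vopazelu   [unconditioned shift]
  vopazelu → vopozelu   [vowel merger]
  vopozelu → vopozel   [apocope]
  giving Domiri vopozel.
The regular Domiri reflex would be 'vopozel', but the attested form is 'vopazel'. The correspondence is irregular, so they are not cognates (the Domiri form has a different source).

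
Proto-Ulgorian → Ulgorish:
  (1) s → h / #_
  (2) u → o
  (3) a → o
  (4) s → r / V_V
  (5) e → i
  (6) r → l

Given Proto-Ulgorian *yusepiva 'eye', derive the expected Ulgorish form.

Ulgorish: start from *yusepiva.
  rule 1: no change — yusepiva
  rule 2 (vowel merger): yusepiva → yosepiva
  rule 3 (vowel merger): yosepiva → yosepivo
  rule 4 (rhotacism): yosepivo → yorepivo
  rule 5 (vowel merger): yorepivo → yoripivo
  rule 6 (unconditioned shift): yoripivo → yolipivo
  ⇒ Ulgorish yolipivo

yolipivo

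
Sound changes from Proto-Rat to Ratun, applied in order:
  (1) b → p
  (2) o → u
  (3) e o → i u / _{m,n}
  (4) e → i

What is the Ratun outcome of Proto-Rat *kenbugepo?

kinpugipu

Ratun: start from *kenbugepo.
  rule 1 (unconditioned shift): kenbugepo → kenpugepo
  rule 2 (vowel merger): kenpugepo → kenpugepu
  rule 3 (pre-nasal raising): kenpugepu → kinpugepu
  rule 4 (vowel merger): kinpugepu → kinpugipu
  ⇒ Ratun kinpugipu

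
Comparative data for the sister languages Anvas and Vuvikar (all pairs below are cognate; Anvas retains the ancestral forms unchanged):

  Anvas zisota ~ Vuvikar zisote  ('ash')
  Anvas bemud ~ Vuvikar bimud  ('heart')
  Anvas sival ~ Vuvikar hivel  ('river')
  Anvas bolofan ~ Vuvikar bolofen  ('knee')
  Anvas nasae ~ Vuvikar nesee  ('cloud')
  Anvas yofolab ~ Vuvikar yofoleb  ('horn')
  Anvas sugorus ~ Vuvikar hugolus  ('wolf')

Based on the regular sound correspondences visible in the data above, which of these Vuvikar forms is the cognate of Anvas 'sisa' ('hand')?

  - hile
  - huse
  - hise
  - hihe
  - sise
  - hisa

hise

sival ~ hivel — Anvas s corresponds to Vuvikar h word-initially before a front vowel.
zisota ~ zisote — Anvas a corresponds to Vuvikar e word-finally.
Applying these to Anvas 'sisa':
  sisa → hisa   (s→h word-initially before a front vowel)
  hisa → hise   (a→e word-finally)
So the Vuvikar cognate is 'hise'.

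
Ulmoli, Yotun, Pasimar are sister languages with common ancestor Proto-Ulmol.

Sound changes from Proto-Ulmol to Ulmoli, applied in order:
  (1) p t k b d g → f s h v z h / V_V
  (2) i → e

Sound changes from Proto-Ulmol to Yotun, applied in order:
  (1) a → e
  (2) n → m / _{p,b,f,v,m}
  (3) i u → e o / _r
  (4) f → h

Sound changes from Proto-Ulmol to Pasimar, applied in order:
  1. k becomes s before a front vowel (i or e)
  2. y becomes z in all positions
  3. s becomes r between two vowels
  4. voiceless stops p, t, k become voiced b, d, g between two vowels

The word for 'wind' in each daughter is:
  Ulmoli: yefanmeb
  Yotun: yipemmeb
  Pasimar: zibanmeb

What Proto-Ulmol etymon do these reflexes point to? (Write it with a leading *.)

Position 3: Ulmoli has f, Yotun has p, Pasimar has b. Yotun preserves p here (none of its changes turn any other segment into p), so the proto-segment is *p.
Position 2: Ulmoli has e, Yotun has i, Pasimar has i. Yotun preserves i here (none of its changes turn any other segment into i), so the proto-segment is *i.
Position 4: Ulmoli has a, Yotun has e, Pasimar has a. Ulmoli preserves a here (none of its changes turn any other segment into a), so the proto-segment is *a.
Continuing position by position gives *yipanmeb; check it forward:
Ulmoli: start from *yipanmeb.
  rule 1 (intervocalic lenition): yipanmeb → yifanmeb
  rule 2 (vowel merger): yifanmeb → yefanmeb
  ⇒ Ulmoli yefanmeb
Yotun: start from *yipanmeb.
  rule 1 (vowel merger): yipanmeb → yipenmeb
  rule 2 (nasal place assimilation): yipenmeb → yipemmeb
  rule 3: no change — yipemmeb
  rule 4: no change — yipemmeb
  ⇒ Yotun yipemmeb
Pasimar: *yipanmeb > zipanmeb > zibanmeb  (by unconditioned shift, intervocalic voicing)
*yipanmeb is the unique common source.

*yipanmeb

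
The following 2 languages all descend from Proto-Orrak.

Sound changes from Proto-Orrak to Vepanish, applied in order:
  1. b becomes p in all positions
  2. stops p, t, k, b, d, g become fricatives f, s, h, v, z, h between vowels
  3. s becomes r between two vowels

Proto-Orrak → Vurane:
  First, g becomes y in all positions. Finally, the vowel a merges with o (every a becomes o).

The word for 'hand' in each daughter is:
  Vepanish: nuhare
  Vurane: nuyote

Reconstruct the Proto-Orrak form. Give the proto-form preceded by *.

Position 4: Vepanish has a, Vurane has o. Vepanish preserves a here (none of its changes turn any other segment into a), so the proto-segment is *a.
Position 3: Vepanish has h, Vurane has y. Taking the neighbouring segments as reconstructed: Vepanish h could go back to *k or *g or *h; Vurane y could go back to *g or *y — the one source consistent with every daughter is *g.
This points to *nugate. Verify forward in each daughter:
Vepanish: *nugate
  nugate (rule 1 does not apply)
  nugate → nuhase   [intervocalic lenition]
  nuhase → nuhare   [rhotacism]
  giving Vepanish nuhare.
Vurane: *nugate > nuyate > nuyote  (by unconditioned shift, vowel merger)
Only *nugate yields all of Vepanish nuhare, Vurane nuyote.

*nugate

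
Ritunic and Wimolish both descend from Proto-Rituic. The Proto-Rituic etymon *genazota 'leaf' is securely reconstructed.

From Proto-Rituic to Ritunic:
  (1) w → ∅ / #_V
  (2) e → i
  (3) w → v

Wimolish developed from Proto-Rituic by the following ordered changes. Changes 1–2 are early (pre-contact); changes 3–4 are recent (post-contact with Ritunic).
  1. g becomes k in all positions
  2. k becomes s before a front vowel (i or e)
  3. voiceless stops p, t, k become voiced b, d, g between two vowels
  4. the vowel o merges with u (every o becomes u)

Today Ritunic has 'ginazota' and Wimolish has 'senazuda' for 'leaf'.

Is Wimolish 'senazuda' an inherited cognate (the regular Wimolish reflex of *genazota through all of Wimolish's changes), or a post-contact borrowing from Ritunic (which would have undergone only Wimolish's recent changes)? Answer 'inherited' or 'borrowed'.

inherited

If inherited, *genazota would pass through all of Wimolish's changes:
Wimolish: start from *genazota.
  rule 1 (unconditioned shift): genazota → kenazota
  rule 2 (palatalisation): kenazota → senazota
  rule 3 (intervocalic voicing): senazota → senazoda
  rule 4 (vowel merger): senazoda → senazuda
  ⇒ Wimolish senazuda
If borrowed from Ritunic 'ginazota' after the early changes, it would undergo only the recent ones:
  rule 3 (intervocalic voicing): ginazota → ginazoda
  rule 4 (vowel merger): ginazoda → ginazuda
  ⇒ as a loan: ginazuda
Wimolish 'senazuda' matches the inherited outcome exactly, so it is an inherited cognate, not a loan.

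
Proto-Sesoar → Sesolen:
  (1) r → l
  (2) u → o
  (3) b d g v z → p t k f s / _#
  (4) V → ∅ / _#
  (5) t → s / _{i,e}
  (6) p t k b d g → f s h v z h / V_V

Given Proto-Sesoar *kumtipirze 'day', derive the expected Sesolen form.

komsifilz

Sesolen: *kumtipirze > kumtipilze > komtipilze > komtipilz > komsipilz > komsifilz  (by unconditioned shift, vowel merger, apocope, palatalisation, intervocalic lenition)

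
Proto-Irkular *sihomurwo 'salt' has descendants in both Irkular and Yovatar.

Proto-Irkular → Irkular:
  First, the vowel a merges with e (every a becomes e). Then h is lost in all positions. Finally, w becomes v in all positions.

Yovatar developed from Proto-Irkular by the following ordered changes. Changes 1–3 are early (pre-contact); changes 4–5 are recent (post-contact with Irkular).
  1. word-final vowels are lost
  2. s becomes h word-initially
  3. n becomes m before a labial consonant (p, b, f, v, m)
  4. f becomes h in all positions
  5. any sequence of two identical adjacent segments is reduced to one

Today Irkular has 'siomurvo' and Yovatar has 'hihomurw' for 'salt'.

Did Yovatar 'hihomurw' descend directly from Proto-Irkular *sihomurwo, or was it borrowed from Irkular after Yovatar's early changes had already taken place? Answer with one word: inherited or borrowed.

If inherited, *sihomurwo would pass through all of Yovatar's changes:
Yovatar: *sihomurwo
  sihomurwo → sihomurw   [apocope]
  sihomurw → hihomurw   [debuccalisation]
  hihomurw (rule 3 does not apply)
  hihomurw (rule 4 does not apply)
  hihomurw (rule 5 does not apply)
  giving Yovatar hihomurw.
If borrowed from Irkular 'siomurvo' after the early changes, it would undergo only the recent ones:
  rule 4 (unconditioned shift): no change (siomurvo)
  rule 5 (degemination): no change (siomurvo)
  ⇒ as a loan: siomurvo
Yovatar 'hihomurw' matches the inherited outcome exactly, so it is an inherited cognate, not a loan.

inherited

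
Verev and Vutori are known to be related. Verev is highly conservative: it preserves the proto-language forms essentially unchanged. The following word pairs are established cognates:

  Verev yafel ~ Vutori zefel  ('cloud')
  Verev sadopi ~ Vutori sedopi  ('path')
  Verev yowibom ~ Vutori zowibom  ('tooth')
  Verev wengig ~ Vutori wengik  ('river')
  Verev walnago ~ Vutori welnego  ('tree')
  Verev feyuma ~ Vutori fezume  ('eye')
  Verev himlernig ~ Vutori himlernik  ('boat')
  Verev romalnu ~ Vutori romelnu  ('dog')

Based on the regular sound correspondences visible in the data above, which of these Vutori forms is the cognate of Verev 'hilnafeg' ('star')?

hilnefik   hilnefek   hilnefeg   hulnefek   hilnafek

hilnefek

yafel ~ zefel — Verev a corresponds to Vutori e after a consonant, before a labial obstruent.
wengig ~ wengik, himlernig ~ himlernik — Verev g corresponds to Vutori k word-finally.
Applying these to Verev 'hilnafeg':
  hilnafeg → hilnefeg   (a→e after a consonant, before a labial obstruent)
  hilnefeg → hilnefek   (g→k word-finally)
So the Vutori cognate is 'hilnefek'.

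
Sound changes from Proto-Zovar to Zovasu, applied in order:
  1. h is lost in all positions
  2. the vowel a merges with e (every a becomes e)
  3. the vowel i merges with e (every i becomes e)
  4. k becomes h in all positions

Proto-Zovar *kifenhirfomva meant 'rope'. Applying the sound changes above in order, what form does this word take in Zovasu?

hefenerfomve

Zovasu: start from *kifenhirfomva.
  rule 1 (h-loss): kifenhirfomva → kifenirfomva
  rule 2 (vowel merger): kifenirfomva → kifenirfomve
  rule 3 (vowel merger): kifenirfomve → kefenerfomve
  rule 4 (unconditioned shift): kefenerfomve → hefenerfomve
  ⇒ Zovasu hefenerfomve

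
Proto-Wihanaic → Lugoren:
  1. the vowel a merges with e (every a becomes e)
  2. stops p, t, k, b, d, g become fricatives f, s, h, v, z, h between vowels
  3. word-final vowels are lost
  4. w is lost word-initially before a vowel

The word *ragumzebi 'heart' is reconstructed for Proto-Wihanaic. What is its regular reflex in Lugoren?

rehumzev

Lugoren: *ragumzebi > regumzebi > rehumzevi > rehumzev  (by vowel merger, intervocalic lenition, apocope)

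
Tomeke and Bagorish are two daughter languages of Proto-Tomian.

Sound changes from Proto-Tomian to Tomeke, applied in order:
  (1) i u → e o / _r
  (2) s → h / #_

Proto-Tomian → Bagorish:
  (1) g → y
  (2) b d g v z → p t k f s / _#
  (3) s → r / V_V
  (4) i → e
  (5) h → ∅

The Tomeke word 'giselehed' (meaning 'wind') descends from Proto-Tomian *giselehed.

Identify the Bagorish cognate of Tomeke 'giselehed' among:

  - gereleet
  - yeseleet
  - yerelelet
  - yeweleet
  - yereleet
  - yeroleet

Bagorish: *giselehed
  giselehed → yiselehed   [unconditioned shift]
  yiselehed → yiselehet   [final devoicing]
  yiselehet → yirelehet   [rhotacism]
  yirelehet → yerelehet   [vowel merger]
  yerelehet → yereleet   [h-loss]
  giving Bagorish yereleet.
Among the options, 'yereleet' alone shows every Bagorish change applied in order.

yereleet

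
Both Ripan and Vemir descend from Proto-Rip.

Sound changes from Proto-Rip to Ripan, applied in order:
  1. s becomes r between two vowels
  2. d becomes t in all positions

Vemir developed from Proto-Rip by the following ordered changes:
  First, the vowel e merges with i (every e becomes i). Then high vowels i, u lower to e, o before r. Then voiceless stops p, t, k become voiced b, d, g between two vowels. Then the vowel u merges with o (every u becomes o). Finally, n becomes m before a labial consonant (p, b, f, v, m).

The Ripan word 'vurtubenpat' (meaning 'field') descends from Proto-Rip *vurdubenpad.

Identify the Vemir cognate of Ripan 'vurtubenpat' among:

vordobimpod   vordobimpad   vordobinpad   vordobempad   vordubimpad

Vemir: *vurdubenpad
  vurdubenpad → vurdubinpad   [vowel merger]
  vurdubinpad → vordubinpad   [pre-rhotic lowering]
  vordubinpad (rule 3 does not apply)
  vordubinpad → vordobinpad   [vowel merger]
  vordobinpad → vordobimpad   [nasal place assimilation]
  giving Vemir vordobimpad.
The other candidates each miss or misapply at least one Vemir change.

vordobimpad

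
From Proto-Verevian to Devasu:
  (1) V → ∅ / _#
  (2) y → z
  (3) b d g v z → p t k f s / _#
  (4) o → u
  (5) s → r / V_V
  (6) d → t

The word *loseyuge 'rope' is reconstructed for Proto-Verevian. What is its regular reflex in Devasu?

Devasu: *loseyuge
  loseyuge → loseyug   [apocope]
  loseyug → losezug   [unconditioned shift]
  losezug → losezuk   [final devoicing]
  losezuk → lusezuk   [vowel merger]
  lusezuk → lurezuk   [rhotacism]
  lurezuk (rule 6 does not apply)
  giving Devasu lurezuk.

lurezuk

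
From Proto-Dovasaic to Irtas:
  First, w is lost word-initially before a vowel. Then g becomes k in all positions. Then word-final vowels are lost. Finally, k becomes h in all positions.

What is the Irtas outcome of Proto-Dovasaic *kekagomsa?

Irtas: *kekagomsa > kekakomsa > kekakoms > hehahoms  (by unconditioned shift, apocope, unconditioned shift)

hehahoms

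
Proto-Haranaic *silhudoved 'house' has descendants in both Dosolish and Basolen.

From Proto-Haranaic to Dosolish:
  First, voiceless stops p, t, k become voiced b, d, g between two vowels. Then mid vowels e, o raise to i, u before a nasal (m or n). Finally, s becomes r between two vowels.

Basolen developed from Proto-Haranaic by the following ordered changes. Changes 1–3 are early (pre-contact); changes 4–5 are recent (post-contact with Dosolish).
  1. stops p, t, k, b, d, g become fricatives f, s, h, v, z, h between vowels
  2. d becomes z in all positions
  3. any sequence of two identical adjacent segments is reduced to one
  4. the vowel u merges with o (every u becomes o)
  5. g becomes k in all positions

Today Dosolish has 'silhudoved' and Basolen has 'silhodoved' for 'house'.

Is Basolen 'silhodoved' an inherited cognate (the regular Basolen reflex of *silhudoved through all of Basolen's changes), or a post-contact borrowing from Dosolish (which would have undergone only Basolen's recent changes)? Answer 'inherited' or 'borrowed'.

borrowed

If inherited, *silhudoved would pass through all of Basolen's changes:
Basolen: *silhudoved
  silhudoved → silhuzoved   [intervocalic lenition]
  silhuzoved → silhuzovez   [unconditioned shift]
  silhuzovez (rule 3 does not apply)
  silhuzovez → silhozovez   [vowel merger]
  silhozovez (rule 5 does not apply)
  giving Basolen silhozovez.
If borrowed from Dosolish 'silhudoved' after the early changes, it would undergo only the recent ones:
  rule 4 (vowel merger): silhudoved → silhodoved
  rule 5 (unconditioned shift): no change (silhodoved)
  ⇒ as a loan: silhodoved
Basolen 'silhodoved' matches the loan outcome 'silhodoved', not the inherited 'silhozovez' — it skipped the early Basolen changes, so it was borrowed from Dosolish.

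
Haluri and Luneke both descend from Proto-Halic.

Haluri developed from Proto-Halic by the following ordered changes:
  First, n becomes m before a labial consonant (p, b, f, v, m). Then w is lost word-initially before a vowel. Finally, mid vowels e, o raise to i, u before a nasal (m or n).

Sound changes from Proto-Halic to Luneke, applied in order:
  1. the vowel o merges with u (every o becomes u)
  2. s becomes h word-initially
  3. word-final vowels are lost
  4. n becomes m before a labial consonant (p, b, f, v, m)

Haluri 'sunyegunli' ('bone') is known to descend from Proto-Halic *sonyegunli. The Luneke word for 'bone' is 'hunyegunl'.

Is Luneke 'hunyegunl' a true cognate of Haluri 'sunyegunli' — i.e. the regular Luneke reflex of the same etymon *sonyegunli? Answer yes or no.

Derive the expected Luneke reflex of *sonyegunli:
Luneke: start from *sonyegunli.
  rule 1 (vowel merger): sonyegunli → sunyegunli
  rule 2 (debuccalisation): sunyegunli → hunyegunli
  rule 3 (apocope): hunyegunli → hunyegunl
  rule 4: no change — hunyegunl
  ⇒ Luneke hunyegunl
Luneke 'hunyegunl' matches the regular reflex exactly, so the pair is cognate.

yes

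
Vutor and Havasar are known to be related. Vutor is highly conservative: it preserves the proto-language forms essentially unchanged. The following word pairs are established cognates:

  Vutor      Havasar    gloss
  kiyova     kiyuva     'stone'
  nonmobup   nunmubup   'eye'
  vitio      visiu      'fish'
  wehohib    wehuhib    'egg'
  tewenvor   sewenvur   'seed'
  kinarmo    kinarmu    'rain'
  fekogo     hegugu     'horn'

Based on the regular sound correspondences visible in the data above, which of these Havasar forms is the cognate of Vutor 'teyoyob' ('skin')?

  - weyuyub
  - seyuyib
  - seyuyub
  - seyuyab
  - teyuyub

seyuyub

tewenvor ~ sewenvur — Vutor t corresponds to Havasar s word-initially before a front vowel.
wehohib ~ wehuhib, fekogo ~ hegugu — Vutor o corresponds to Havasar u after a consonant, before a consonant other than r, m, n, p, b, f, v.
nonmobup ~ nunmubup — Vutor o corresponds to Havasar u after a consonant, before a labial obstruent.
Applying these to Vutor 'teyoyob':
  teyoyob → seyoyob   (t→s word-initially before a front vowel)
  seyoyob → seyuyob   (o→u after a consonant, before a consonant other than r, m, n, p, b, f, v)
  seyuyob → seyuyub   (o→u after a consonant, before a labial obstruent)
So the Havasar cognate is 'seyuyub'.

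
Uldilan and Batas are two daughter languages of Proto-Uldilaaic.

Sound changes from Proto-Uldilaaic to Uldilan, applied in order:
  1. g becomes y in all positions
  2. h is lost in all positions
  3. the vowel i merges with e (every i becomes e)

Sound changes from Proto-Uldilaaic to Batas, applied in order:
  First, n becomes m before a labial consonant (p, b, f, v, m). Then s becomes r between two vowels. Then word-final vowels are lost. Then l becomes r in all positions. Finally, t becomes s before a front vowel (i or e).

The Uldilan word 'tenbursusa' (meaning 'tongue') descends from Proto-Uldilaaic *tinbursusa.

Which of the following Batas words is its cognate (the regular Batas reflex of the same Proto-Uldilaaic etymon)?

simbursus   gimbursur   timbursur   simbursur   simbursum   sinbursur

Batas: *tinbursusa > timbursusa > timbursura > timbursur > simbursur  (by nasal place assimilation, rhotacism, apocope, palatalisation)
Among the options, 'simbursur' alone shows every Batas change applied in order.

simbursur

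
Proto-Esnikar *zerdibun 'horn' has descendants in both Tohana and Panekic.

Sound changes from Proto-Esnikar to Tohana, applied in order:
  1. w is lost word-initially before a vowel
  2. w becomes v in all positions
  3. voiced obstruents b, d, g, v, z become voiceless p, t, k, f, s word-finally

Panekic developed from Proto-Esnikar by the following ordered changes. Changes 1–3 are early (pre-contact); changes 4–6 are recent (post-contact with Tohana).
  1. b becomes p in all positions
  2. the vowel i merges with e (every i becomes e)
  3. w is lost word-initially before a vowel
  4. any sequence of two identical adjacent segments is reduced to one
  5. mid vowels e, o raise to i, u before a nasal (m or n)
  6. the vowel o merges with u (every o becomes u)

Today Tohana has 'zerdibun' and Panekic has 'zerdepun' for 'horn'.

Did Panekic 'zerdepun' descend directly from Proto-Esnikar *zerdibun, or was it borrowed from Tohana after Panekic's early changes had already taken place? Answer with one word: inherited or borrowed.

If inherited, *zerdibun would pass through all of Panekic's changes:
Panekic: start from *zerdibun.
  rule 1 (unconditioned shift): zerdibun → zerdipun
  rule 2 (vowel merger): zerdipun → zerdepun
  rule 3: no change — zerdepun
  rule 4: no change — zerdepun
  rule 5: no change — zerdepun
  rule 6: no change — zerdepun
  ⇒ Panekic zerdepun
If borrowed from Tohana 'zerdibun' after the early changes, it would undergo only the recent ones:
  rule 4 (degemination): no change (zerdibun)
  rule 5 (pre-nasal raising): no change (zerdibun)
  rule 6 (vowel merger): no change (zerdibun)
  ⇒ as a loan: zerdibun
Panekic 'zerdepun' matches the inherited outcome exactly, so it is an inherited cognate, not a loan.

inherited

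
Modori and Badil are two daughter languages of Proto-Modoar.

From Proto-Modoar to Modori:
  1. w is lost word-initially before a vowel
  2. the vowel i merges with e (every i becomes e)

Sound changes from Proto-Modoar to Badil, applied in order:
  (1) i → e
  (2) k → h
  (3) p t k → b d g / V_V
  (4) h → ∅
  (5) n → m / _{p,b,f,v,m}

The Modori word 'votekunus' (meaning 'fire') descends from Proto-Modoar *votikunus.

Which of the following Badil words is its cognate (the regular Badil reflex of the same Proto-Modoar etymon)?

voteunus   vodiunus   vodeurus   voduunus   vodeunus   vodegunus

vodeunus

Badil: *votikunus > votekunus > votehunus > vodehunus > vodeunus  (by vowel merger, unconditioned shift, intervocalic voicing, h-loss)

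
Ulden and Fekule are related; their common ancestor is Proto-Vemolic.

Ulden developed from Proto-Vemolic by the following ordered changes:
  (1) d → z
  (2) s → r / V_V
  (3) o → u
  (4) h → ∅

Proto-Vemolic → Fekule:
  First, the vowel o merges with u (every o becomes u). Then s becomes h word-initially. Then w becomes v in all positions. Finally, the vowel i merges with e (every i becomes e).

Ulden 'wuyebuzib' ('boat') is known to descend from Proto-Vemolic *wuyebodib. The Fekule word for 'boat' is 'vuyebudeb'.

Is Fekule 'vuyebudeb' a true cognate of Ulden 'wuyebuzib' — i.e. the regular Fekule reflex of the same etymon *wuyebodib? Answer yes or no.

yes

Derive the expected Fekule reflex of *wuyebodib:
Fekule: start from *wuyebodib.
  rule 1 (vowel merger): wuyebodib → wuyebudib
  rule 2: no change — wuyebudib
  rule 3 (unconditioned shift): wuyebudib → vuyebudib
  rule 4 (vowel merger): vuyebudib → vuyebudeb
  ⇒ Fekule vuyebudeb
Fekule 'vuyebudeb' matches the regular reflex exactly, so the pair is cognate.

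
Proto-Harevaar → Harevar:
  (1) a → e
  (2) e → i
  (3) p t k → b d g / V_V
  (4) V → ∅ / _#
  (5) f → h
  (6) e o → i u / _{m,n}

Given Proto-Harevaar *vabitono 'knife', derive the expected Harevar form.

Harevar: *vabitono > vebitono > vibitono > vibidono > vibidon > vibidun  (by vowel merger, vowel merger, intervocalic voicing, apocope, pre-nasal raising)

vibidun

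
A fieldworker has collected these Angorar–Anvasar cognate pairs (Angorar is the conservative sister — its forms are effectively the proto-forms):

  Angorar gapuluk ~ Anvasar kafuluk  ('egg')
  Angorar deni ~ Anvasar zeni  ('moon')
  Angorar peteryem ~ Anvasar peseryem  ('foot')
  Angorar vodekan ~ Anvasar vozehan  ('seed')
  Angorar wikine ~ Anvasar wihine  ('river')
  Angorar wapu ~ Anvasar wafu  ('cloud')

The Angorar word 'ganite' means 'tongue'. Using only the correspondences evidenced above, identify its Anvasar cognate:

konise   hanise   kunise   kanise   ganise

gapuluk ~ kafuluk — Angorar g corresponds to Anvasar k word-initially before a back vowel.
peteryem ~ peseryem — Angorar t corresponds to Anvasar s between vowels (before a front vowel).
Applying these to Angorar 'ganite':
  ganite → kanite   (g→k word-initially before a back vowel)
  kanite → kanise   (t→s between vowels (before a front vowel))
So the Anvasar cognate is 'kanise'.

kanise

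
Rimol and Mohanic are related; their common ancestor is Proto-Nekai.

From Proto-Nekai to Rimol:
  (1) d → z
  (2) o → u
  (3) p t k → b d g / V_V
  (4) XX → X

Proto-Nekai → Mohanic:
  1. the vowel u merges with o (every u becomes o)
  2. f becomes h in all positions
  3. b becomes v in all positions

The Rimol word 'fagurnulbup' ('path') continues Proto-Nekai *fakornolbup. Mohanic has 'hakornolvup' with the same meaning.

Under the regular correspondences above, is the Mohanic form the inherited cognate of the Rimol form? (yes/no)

no

Derive the expected Mohanic reflex of *fakornolbup:
Mohanic: *fakornolbup > fakornolbop > hakornolbop > hakornolvop  (by vowel merger, unconditioned shift, unconditioned shift)
The regular Mohanic reflex would be 'hakornolvop', but the attested form is 'hakornolvup'. The correspondence is irregular, so they are not cognates (the Mohanic form has a different source).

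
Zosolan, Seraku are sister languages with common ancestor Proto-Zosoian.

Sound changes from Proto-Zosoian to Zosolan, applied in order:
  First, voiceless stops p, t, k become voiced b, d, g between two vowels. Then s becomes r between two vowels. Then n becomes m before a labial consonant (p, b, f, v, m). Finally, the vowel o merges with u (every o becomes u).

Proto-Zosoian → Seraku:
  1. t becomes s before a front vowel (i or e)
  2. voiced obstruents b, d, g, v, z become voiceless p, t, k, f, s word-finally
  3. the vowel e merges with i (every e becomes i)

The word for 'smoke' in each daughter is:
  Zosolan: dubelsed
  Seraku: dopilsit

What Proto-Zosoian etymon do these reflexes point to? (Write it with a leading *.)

*dopelsed

Position 8: Zosolan has d, Seraku has t. Taking the neighbouring segments as reconstructed: Zosolan d can only go back to *d; Seraku t could go back to *t or *d — the one source consistent with every daughter is *d.
Position 4: Zosolan has e, Seraku has i. Zosolan preserves e here (none of its changes turn any other segment into e), so the proto-segment is *e.
Continuing position by position gives *dopelsed; check it forward:
Zosolan: *dopelsed
  dopelsed → dobelsed   [intervocalic voicing]
  dobelsed (rule 2 does not apply)
  dobelsed (rule 3 does not apply)
  dobelsed → dubelsed   [vowel merger]
  giving Zosolan dubelsed.
Seraku: *dopelsed
  dopelsed (rule 1 does not apply)
  dopelsed → dopelset   [final devoicing]
  dopelset → dopilsit   [vowel merger]
  giving Seraku dopilsit.
*dopelsed is the unique common source.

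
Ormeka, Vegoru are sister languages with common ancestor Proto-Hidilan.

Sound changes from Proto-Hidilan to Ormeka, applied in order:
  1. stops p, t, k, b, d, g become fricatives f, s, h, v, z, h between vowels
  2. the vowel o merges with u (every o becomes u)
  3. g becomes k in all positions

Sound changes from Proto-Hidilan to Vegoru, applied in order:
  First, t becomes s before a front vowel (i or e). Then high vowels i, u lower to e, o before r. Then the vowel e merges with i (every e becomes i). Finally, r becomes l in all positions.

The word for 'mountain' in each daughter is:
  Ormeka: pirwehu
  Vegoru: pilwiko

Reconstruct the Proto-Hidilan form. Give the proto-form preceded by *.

*pirweko

Position 6: Ormeka has h, Vegoru has k. Vegoru preserves k here (none of its changes turn any other segment into k), so the proto-segment is *k.
Position 7: Ormeka has u, Vegoru has o. Taking the neighbouring segments as reconstructed: Ormeka u could go back to *o or *u; Vegoru o can only go back to *o — the one source consistent with every daughter is *o.
Position 5: Ormeka has e, Vegoru has i. Ormeka preserves e here (none of its changes turn any other segment into e), so the proto-segment is *e.
Continuing position by position gives *pirweko; check it forward:
Ormeka: start from *pirweko.
  rule 1 (intervocalic lenition): pirweko → pirweho
  rule 2 (vowel merger): pirweho → pirwehu
  rule 3: no change — pirwehu
  ⇒ Ormeka pirwehu
Vegoru: start from *pirweko.
  rule 1: no change — pirweko
  rule 2 (pre-rhotic lowering): pirweko → perweko
  rule 3 (vowel merger): perweko → pirwiko
  rule 4 (unconditioned shift): pirwiko → pilwiko
  ⇒ Vegoru pilwiko
No other proto-form is consistent with every reflex, so the reconstruction is *pirweko.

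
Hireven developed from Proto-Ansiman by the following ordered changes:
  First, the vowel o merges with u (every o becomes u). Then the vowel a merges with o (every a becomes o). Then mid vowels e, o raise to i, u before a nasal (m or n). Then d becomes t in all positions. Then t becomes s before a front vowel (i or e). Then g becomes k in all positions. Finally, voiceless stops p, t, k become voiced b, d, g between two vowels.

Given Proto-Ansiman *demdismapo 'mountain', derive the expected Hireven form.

Hireven: start from *demdismapo.
  rule 1 (vowel merger): demdismapo → demdismapu
  rule 2 (vowel merger): demdismapu → demdismopu
  rule 3 (pre-nasal raising): demdismopu → dimdismopu
  rule 4 (unconditioned shift): dimdismopu → timtismopu
  rule 5 (palatalisation): timtismopu → simsismopu
  rule 6: no change — simsismopu
  rule 7 (intervocalic voicing): simsismopu → simsismobu
  ⇒ Hireven simsismobu

simsismobu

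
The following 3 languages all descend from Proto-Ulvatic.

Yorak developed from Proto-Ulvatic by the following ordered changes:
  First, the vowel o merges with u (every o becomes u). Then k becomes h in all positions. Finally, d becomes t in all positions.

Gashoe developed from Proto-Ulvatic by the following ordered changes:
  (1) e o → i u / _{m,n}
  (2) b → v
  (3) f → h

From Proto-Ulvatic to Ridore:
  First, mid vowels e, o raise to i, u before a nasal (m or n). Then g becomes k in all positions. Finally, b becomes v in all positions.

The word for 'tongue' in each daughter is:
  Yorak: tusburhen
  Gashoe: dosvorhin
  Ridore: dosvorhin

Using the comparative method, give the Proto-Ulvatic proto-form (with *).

Position 8: Yorak has e, Gashoe has i, Ridore has i. Yorak preserves e here (none of its changes turn any other segment into e), so the proto-segment is *e.
Position 4: Yorak has b, Gashoe has v, Ridore has v. Yorak preserves b here (none of its changes turn any other segment into b), so the proto-segment is *b.
Position 5: Yorak has u, Gashoe has o, Ridore has o. Gashoe preserves o here (none of its changes turn any other segment into o), so the proto-segment is *o.
Verify the candidate proto-form against each daughter:
Yorak: *dosborhen > dusburhen > tusburhen  (by vowel merger, unconditioned shift)
Gashoe: start from *dosborhen.
  rule 1 (pre-nasal raising): dosborhen → dosborhin
  rule 2 (unconditioned shift): dosborhin → dosvorhin
  rule 3: no change — dosvorhin
  ⇒ Gashoe dosvorhin
Ridore: *dosborhen > dosborhin > dosvorhin  (by pre-nasal raising, unconditioned shift)
Only *dosborhen yields all of Yorak tusburhen, Gashoe dosvorhin, Ridore dosvorhin.

*dosborhen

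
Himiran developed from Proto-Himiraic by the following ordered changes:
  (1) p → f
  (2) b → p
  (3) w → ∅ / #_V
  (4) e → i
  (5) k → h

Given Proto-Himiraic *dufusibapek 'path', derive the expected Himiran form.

dufusipafih

Himiran: start from *dufusibapek.
  rule 1 (unconditioned shift): dufusibapek → dufusibafek
  rule 2 (unconditioned shift): dufusibafek → dufusipafek
  rule 3: no change — dufusipafek
  rule 4 (vowel merger): dufusipafek → dufusipafik
  rule 5 (unconditioned shift): dufusipafik → dufusipafih
  ⇒ Himiran dufusipafih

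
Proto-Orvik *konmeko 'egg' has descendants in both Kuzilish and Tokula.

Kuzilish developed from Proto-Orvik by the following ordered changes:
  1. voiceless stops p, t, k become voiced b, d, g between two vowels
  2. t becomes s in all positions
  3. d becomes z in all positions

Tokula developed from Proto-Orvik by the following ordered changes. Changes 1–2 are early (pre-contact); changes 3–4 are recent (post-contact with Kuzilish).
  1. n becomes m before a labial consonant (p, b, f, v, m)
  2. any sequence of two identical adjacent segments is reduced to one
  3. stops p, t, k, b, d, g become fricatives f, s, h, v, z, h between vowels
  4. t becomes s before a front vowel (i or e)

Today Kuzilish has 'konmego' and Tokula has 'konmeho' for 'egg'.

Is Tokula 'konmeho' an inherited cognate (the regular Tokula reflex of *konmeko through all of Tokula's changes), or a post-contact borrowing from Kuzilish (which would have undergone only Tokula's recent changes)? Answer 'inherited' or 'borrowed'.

borrowed

If inherited, *konmeko would pass through all of Tokula's changes:
Tokula: *konmeko
  konmeko → kommeko   [nasal place assimilation]
  kommeko → komeko   [degemination]
  komeko → komeho   [intervocalic lenition]
  komeho (rule 4 does not apply)
  giving Tokula komeho.
If borrowed from Kuzilish 'konmego' after the early changes, it would undergo only the recent ones:
  rule 3 (intervocalic lenition): konmego → konmeho
  rule 4 (palatalisation): no change (konmeho)
  ⇒ as a loan: konmeho
Tokula 'konmeho' matches the loan outcome 'konmeho', not the inherited 'komeho' — it skipped the early Tokula changes, so it was borrowed from Kuzilish.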